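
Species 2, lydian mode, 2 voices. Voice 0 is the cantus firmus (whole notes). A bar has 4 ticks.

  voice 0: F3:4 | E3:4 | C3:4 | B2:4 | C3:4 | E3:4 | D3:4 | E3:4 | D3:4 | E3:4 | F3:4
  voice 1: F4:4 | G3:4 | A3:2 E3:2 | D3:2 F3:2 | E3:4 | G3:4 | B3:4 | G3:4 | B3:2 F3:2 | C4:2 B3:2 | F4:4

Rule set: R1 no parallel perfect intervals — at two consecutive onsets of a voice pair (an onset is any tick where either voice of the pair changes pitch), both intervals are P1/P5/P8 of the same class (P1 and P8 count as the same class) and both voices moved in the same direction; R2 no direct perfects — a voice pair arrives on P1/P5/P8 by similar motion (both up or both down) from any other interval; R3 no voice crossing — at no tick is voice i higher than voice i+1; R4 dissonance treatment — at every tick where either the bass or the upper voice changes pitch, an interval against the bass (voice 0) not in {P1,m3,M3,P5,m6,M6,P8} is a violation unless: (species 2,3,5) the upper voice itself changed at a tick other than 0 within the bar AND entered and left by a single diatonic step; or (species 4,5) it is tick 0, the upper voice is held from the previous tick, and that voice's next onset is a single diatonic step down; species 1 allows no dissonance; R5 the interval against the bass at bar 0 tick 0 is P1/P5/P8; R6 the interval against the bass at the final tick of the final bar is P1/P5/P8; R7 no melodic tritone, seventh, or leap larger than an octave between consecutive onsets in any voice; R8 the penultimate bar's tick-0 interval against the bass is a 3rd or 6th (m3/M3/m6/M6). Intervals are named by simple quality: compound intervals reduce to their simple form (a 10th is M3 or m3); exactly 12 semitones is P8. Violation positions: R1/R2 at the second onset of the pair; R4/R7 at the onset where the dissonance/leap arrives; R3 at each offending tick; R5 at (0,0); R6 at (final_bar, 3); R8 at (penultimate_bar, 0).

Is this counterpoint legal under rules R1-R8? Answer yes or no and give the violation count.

No (5 violations)

bar 0: v0=F3 v1=F4 (P8)
bar 1: v0=E3 v1=G3 (m3)
bar 2: v0=C3 v1=A3 (M6)
bar 3: v0=B2 v1=D3 (m3)
bar 4: v0=C3 v1=E3 (M3)
bar 5: v0=E3 v1=G3 (m3)
bar 6: v0=D3 v1=B3 (M6)
bar 7: v0=E3 v1=G3 (m3)
bar 8: v0=D3 v1=B3 (M6)
bar 9: v0=E3 v1=C4 (m6)
bar 10: v0=F3 v1=F4 (P8)
  R7 @ bar1.0: F4->G3 leap 10st
  R4 @ bar3.2: B2/F3 TT untreated
  R7 @ bar8.2: B3->F3 leap 6st
  R2 @ bar10.0: E3/B3 P5 -> F3/F4 P8 similar
  R7 @ bar10.0: B3->F4 leap 6st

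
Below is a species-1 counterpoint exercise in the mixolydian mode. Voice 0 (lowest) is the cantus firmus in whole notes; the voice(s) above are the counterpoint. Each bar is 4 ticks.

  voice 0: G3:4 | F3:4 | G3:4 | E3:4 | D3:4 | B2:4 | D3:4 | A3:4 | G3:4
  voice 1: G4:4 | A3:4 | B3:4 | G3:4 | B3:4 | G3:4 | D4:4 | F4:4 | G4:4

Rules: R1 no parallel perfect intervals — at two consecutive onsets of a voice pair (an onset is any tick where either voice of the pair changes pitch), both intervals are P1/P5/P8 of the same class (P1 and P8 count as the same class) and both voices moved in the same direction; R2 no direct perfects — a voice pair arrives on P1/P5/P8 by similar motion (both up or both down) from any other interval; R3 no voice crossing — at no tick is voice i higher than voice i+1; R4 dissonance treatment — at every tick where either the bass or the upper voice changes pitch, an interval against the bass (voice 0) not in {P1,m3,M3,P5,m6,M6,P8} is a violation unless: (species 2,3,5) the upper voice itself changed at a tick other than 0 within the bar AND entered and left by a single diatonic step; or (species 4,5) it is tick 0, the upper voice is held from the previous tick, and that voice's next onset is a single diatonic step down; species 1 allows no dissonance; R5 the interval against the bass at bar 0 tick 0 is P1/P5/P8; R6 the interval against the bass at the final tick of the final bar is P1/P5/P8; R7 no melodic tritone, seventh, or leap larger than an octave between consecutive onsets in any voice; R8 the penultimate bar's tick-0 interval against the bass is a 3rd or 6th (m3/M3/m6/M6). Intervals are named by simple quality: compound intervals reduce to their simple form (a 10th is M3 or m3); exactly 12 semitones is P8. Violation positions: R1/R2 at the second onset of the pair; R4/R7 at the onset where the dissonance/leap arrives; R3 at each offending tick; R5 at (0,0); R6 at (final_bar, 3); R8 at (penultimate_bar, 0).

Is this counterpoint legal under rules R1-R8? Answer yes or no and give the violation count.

No (2 violations)

bar 0: v0=G3 v1=G4 (P8)
bar 1: v0=F3 v1=A3 (M3)
bar 2: v0=G3 v1=B3 (M3)
bar 3: v0=E3 v1=G3 (m3)
bar 4: v0=D3 v1=B3 (M6)
bar 5: v0=B2 v1=G3 (m6)
bar 6: v0=D3 v1=D4 (P8)
bar 7: v0=A3 v1=F4 (m6)
bar 8: v0=G3 v1=G4 (P8)
  R7 @ bar1.0: G4->A3 leap 10st
  R2 @ bar6.0: B2/G3 m6 -> D3/D4 P8 similar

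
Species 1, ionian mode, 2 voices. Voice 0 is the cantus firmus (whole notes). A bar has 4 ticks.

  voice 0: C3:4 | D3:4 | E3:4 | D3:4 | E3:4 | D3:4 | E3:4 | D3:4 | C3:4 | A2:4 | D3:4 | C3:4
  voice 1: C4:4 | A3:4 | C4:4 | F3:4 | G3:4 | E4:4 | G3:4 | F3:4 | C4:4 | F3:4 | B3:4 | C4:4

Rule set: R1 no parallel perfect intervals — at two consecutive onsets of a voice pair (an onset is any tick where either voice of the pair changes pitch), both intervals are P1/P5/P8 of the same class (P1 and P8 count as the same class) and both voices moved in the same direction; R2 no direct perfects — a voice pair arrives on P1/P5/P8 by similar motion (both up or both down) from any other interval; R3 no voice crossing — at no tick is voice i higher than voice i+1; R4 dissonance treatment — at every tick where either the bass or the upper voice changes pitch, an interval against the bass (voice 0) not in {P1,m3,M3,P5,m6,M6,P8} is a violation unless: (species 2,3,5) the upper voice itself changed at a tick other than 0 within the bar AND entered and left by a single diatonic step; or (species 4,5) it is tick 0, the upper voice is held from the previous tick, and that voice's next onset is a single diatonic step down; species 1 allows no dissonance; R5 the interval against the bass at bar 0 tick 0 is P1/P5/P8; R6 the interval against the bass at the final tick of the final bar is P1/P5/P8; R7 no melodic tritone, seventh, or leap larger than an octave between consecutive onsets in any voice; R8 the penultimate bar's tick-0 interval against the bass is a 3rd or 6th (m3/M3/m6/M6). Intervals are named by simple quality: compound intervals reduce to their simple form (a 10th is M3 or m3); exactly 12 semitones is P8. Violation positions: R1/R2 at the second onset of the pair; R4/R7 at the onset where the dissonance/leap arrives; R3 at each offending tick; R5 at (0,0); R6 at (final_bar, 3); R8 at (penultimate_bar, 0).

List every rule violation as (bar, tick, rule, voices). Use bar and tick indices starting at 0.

(5, 0, R4, (0, 1))
(10, 0, R7, (1,))

bar 0: v0=C3 v1=C4 downbeat P8
bar 1: v0=D3 v1=A3 downbeat P5
bar 2: v0=E3 v1=C4 downbeat m6
bar 3: v0=D3 v1=F3 downbeat m3
bar 4: v0=E3 v1=G3 downbeat m3
bar 5: v0=D3 v1=E4 downbeat M2
bar 6: v0=E3 v1=G3 downbeat m3
bar 7: v0=D3 v1=F3 downbeat m3
bar 8: v0=C3 v1=C4 downbeat P8
bar 9: v0=A2 v1=F3 downbeat m6
bar 10: v0=D3 v1=B3 downbeat M6
bar 11: v0=C3 v1=C4 downbeat P8
  -> R4 @ bar 5 tick 0 v(0, 1): D3/E4 M2 untreated
  -> R7 @ bar 10 tick 0 v(1,): F3->B3 leap 6st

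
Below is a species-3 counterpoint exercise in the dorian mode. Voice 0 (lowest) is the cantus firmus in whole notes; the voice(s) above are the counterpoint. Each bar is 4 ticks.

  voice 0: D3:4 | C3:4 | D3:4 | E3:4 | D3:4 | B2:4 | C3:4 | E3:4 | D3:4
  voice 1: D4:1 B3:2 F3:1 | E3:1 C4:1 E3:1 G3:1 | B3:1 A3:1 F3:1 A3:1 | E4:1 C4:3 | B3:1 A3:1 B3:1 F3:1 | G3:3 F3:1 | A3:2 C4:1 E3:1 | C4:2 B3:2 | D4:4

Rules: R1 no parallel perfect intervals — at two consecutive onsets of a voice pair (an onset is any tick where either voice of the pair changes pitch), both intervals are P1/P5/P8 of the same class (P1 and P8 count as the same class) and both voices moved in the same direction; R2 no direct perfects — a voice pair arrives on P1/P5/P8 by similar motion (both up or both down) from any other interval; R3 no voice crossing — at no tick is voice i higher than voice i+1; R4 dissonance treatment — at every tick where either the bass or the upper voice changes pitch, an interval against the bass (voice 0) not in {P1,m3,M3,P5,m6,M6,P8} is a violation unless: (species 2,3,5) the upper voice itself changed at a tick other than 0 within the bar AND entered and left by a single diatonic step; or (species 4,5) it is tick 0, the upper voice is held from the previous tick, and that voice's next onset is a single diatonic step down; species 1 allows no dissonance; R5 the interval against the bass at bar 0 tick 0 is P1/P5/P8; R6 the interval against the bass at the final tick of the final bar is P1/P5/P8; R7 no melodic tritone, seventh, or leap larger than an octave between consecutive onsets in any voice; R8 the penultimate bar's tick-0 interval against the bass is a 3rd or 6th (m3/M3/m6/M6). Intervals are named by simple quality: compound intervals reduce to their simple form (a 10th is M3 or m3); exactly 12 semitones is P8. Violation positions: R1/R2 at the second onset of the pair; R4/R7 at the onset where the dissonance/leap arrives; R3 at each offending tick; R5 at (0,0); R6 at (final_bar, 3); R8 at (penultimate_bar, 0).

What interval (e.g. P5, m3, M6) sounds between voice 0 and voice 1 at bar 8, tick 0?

voice 0=D3 voice 1=D4 -> P8

P8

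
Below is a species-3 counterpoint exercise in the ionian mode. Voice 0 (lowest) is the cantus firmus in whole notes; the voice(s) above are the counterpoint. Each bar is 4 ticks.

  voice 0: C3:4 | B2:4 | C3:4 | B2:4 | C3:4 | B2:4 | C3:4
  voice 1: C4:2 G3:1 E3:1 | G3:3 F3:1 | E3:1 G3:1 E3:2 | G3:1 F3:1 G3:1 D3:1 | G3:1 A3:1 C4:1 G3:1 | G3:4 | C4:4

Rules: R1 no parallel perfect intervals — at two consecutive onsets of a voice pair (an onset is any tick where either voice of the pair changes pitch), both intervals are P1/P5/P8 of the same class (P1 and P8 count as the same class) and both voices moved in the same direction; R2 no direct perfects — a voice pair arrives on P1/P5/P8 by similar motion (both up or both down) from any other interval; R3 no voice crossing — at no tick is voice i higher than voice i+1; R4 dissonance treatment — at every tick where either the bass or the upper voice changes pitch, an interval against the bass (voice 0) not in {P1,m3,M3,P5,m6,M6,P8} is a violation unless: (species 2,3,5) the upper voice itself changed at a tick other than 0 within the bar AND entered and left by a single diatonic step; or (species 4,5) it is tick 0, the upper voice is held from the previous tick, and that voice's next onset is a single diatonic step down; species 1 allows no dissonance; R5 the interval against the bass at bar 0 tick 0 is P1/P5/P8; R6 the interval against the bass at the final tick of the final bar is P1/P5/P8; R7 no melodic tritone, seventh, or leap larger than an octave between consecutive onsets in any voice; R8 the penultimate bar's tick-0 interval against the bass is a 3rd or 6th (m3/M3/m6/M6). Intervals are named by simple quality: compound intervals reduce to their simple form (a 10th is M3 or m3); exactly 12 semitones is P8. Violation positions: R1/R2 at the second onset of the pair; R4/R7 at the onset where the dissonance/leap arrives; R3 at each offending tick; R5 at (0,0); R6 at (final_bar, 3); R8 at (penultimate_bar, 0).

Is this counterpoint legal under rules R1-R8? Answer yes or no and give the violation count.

No (2 violations)

bar 0: v0=C3 v1=C4 (P8)
bar 1: v0=B2 v1=G3 (m6)
bar 2: v0=C3 v1=E3 (M3)
bar 3: v0=B2 v1=G3 (m6)
bar 4: v0=C3 v1=G3 (P5)
bar 5: v0=B2 v1=G3 (m6)
bar 6: v0=C3 v1=C4 (P8)
  R2 @ bar4.0: B2/D3 m3 -> C3/G3 P5 similar
  R2 @ bar6.0: B2/G3 m6 -> C3/C4 P8 similar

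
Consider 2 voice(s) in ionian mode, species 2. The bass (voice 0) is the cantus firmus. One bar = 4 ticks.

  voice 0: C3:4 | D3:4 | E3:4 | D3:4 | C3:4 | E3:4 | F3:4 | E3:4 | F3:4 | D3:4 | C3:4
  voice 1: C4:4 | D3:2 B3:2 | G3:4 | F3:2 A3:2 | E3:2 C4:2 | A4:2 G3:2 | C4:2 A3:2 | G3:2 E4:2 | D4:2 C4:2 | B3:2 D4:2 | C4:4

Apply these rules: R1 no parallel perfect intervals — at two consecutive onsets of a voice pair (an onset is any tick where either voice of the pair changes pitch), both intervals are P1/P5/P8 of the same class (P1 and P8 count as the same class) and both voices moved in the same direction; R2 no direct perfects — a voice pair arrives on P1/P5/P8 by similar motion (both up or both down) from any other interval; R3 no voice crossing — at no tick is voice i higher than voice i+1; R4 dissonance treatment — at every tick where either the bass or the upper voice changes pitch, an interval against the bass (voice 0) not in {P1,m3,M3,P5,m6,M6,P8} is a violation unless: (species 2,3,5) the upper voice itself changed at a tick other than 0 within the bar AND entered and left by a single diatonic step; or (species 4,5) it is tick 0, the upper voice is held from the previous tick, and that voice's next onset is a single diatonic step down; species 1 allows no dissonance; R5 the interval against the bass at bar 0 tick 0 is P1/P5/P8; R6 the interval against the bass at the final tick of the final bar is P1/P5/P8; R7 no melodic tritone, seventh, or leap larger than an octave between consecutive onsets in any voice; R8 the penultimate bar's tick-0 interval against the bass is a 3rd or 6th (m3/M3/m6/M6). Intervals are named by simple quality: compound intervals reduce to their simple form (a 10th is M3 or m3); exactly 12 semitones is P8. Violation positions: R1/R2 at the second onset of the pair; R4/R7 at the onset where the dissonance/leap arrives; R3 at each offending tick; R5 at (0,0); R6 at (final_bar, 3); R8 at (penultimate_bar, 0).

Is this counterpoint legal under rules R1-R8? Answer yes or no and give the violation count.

bar 0: v0=C3 v1=C4 (P8)
bar 1: v0=D3 v1=D3 (P1)
bar 2: v0=E3 v1=G3 (m3)
bar 3: v0=D3 v1=F3 (m3)
bar 4: v0=C3 v1=E3 (M3)
bar 5: v0=E3 v1=A4 (P4)
bar 6: v0=F3 v1=C4 (P5)
bar 7: v0=E3 v1=G3 (m3)
bar 8: v0=F3 v1=D4 (M6)
bar 9: v0=D3 v1=B3 (M6)
bar 10: v0=C3 v1=C4 (P8)
  R7 @ bar1.0: C4->D3 leap 10st
  R4 @ bar5.0: E3/A4 P4 untreated
  R7 @ bar5.2: A4->G3 leap 14st
  R2 @ bar6.0: E3/G3 m3 -> F3/C4 P5 similar
  R1 @ bar10.0: D3/D4 P8 -> C3/C4 P8 similar

No (5 violations)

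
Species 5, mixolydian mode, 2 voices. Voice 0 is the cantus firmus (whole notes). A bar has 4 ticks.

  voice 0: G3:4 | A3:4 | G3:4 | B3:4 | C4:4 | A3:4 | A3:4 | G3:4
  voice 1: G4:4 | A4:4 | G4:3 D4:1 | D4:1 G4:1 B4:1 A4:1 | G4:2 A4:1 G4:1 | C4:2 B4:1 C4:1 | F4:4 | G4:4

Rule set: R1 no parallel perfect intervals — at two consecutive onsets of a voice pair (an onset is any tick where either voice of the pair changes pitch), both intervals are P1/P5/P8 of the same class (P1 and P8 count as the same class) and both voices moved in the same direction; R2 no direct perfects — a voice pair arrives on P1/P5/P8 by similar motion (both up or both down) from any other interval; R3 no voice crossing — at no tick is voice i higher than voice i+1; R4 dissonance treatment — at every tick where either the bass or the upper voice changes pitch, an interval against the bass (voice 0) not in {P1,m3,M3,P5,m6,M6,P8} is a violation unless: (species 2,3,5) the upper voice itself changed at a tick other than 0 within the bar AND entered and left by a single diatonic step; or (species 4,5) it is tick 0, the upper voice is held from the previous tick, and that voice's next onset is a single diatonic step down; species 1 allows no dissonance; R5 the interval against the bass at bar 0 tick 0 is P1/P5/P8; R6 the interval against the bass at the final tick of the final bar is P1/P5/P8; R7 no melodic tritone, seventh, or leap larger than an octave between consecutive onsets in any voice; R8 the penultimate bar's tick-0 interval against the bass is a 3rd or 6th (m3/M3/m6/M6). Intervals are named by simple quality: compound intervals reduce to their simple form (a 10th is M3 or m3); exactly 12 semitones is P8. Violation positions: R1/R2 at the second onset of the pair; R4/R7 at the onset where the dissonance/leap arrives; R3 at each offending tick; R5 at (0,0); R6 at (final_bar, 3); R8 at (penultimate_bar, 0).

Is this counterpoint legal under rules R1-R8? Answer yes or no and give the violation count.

bar 0: v0=G3 v1=G4 (P8)
bar 1: v0=A3 v1=A4 (P8)
bar 2: v0=G3 v1=G4 (P8)
bar 3: v0=B3 v1=D4 (m3)
bar 4: v0=C4 v1=G4 (P5)
bar 5: v0=A3 v1=C4 (m3)
bar 6: v0=A3 v1=F4 (m6)
bar 7: v0=G3 v1=G4 (P8)
  R1 @ bar1.0: G3/G4 P8 -> A3/A4 P8 similar
  R1 @ bar2.0: A3/A4 P8 -> G3/G4 P8 similar
  R4 @ bar5.2: A3/B4 M2 untreated
  R7 @ bar5.2: C4->B4 leap 11st
  R7 @ bar5.3: B4->C4 leap 11st

No (5 violations)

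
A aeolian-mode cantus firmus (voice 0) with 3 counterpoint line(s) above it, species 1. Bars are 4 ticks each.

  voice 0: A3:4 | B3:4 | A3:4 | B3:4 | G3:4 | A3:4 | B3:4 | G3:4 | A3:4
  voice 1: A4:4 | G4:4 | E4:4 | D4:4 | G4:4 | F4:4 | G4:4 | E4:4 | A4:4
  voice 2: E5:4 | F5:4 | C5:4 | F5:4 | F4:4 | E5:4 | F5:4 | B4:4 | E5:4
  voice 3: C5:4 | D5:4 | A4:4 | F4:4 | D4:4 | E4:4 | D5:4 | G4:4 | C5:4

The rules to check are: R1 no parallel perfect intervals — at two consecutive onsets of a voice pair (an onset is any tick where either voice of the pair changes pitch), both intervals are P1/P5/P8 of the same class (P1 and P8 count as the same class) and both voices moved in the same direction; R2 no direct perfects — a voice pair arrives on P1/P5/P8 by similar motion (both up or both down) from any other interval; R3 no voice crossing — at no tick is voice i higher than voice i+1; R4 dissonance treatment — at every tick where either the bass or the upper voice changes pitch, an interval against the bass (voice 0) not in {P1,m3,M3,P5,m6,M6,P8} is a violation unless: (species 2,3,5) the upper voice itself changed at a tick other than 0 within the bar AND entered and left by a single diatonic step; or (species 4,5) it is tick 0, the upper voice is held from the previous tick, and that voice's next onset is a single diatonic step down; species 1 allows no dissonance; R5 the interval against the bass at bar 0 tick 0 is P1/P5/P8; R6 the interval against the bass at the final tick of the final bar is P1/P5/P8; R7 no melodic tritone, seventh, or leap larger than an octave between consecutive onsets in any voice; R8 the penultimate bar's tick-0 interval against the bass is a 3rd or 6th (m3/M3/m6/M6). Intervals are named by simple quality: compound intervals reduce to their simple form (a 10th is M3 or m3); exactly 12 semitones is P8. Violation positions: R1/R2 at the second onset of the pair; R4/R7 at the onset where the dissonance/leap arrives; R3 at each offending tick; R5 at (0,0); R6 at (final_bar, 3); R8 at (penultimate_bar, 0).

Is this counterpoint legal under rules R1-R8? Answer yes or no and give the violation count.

No (63 violations)

bar 0: v0=A3 v1=A4 v2=E5 v3=C5 (m3)
bar 1: v0=B3 v1=G4 v2=F5 v3=D5 (m3)
bar 2: v0=A3 v1=E4 v2=C5 v3=A4 (P8)
bar 3: v0=B3 v1=D4 v2=F5 v3=F4 (TT)
bar 4: v0=G3 v1=G4 v2=F4 v3=D4 (P5)
bar 5: v0=A3 v1=F4 v2=E5 v3=E4 (P5)
bar 6: v0=B3 v1=G4 v2=F5 v3=D5 (m3)
bar 7: v0=G3 v1=E4 v2=B4 v3=G4 (P8)
bar 8: v0=A3 v1=A4 v2=E5 v3=C5 (m3)
  R3 @ bar0.0: E5 above C5
  R5 @ bar0.0: opens on m3
  R3 @ bar0.1: E5 above C5
  R3 @ bar0.2: E5 above C5
  R3 @ bar0.3: E5 above C5
  R3 @ bar1.0: F5 above D5
  R4 @ bar1.0: B3/F5 TT untreated
  R3 @ bar1.1: F5 above D5
  R3 @ bar1.2: F5 above D5
  R3 @ bar1.3: F5 above D5
  R2 @ bar2.0: B3/G4 m6 -> A3/E4 P5 similar
  R2 @ bar2.0: B3/D5 m3 -> A3/A4 P8 similar
  R3 @ bar2.0: C5 above A4
  R3 @ bar2.1: C5 above A4
  R3 @ bar2.2: C5 above A4
  R3 @ bar2.3: C5 above A4
  R3 @ bar3.0: F5 above F4
  R4 @ bar3.0: B3/F5 TT untreated
  R4 @ bar3.0: B3/F4 TT untreated
  R3 @ bar3.1: F5 above F4
  R3 @ bar3.2: F5 above F4
  R3 @ bar3.3: F5 above F4
  R2 @ bar4.0: B3/F4 TT -> G3/D4 P5 similar
  R3 @ bar4.0: G4 above F4
  R3 @ bar4.0: F4 above D4
  R4 @ bar4.0: G3/F4 m7 untreated
  R3 @ bar4.1: G4 above F4
  R3 @ bar4.1: F4 above D4
  R3 @ bar4.2: G4 above F4
  R3 @ bar4.2: F4 above D4
  R3 @ bar4.3: G4 above F4
  R3 @ bar4.3: F4 above D4
  R1 @ bar5.0: G3/D4 P5 -> A3/E4 P5 similar
  R2 @ bar5.0: G3/F4 m7 -> A3/E5 P5 similar
  R2 @ bar5.0: F4/D4 m3 -> E5/E4 P8 similar
  R3 @ bar5.0: E5 above E4
  R7 @ bar5.0: F4->E5 leap 11st
  R3 @ bar5.1: E5 above E4
  R3 @ bar5.2: E5 above E4
  R3 @ bar5.3: E5 above E4
  R2 @ bar6.0: F4/E4 m2 -> G4/D5 P5 similar
  R3 @ bar6.0: F5 above D5
  R4 @ bar6.0: B3/F5 TT untreated
  R7 @ bar6.0: E4->D5 leap 10st
  R3 @ bar6.1: F5 above D5
  R3 @ bar6.2: F5 above D5
  R3 @ bar6.3: F5 above D5
  R2 @ bar7.0: B3/D5 m3 -> G3/G4 P8 similar
  R2 @ bar7.0: G4/F5 m7 -> E4/B4 P5 similar
  R3 @ bar7.0: B4 above G4
  R7 @ bar7.0: F5->B4 leap 6st
  R8 @ bar7.0: penult P8 not 3rd/6th
  R3 @ bar7.1: B4 above G4
  R3 @ bar7.2: B4 above G4
  R3 @ bar7.3: B4 above G4
  R1 @ bar8.0: E4/B4 P5 -> A4/E5 P5 similar
  R2 @ bar8.0: G3/E4 M6 -> A3/A4 P8 similar
  R2 @ bar8.0: G3/B4 M3 -> A3/E5 P5 similar
  R3 @ bar8.0: E5 above C5
  R3 @ bar8.1: E5 above C5
  R3 @ bar8.2: E5 above C5
  R3 @ bar8.3: E5 above C5
  R6 @ bar8.3: closes on m3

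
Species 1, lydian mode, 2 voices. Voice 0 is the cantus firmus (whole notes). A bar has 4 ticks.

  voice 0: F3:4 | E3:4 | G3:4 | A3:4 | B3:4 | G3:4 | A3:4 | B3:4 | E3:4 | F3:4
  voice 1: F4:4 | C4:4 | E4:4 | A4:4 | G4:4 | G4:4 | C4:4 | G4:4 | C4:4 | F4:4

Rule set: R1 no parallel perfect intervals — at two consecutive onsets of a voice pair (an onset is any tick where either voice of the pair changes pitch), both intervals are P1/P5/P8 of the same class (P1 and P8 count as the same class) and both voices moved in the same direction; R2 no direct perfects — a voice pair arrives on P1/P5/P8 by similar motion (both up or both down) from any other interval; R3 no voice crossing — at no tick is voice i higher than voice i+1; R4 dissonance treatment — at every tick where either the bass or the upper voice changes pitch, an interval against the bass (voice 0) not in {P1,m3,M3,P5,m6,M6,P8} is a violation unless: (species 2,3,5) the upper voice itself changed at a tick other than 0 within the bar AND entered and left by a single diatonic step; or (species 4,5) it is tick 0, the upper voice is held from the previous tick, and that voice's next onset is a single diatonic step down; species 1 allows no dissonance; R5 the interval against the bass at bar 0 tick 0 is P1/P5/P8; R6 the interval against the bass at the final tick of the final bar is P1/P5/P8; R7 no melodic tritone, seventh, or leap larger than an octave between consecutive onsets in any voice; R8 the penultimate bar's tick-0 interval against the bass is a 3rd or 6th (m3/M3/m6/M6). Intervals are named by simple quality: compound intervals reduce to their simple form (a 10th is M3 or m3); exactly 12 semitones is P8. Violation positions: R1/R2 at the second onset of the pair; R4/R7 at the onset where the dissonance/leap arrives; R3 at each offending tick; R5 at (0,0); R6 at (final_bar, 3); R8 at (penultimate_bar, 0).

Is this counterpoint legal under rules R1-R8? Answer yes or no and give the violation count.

No (2 violations)

bar 0: v0=F3 v1=F4 (P8)
bar 1: v0=E3 v1=C4 (m6)
bar 2: v0=G3 v1=E4 (M6)
bar 3: v0=A3 v1=A4 (P8)
bar 4: v0=B3 v1=G4 (m6)
bar 5: v0=G3 v1=G4 (P8)
bar 6: v0=A3 v1=C4 (m3)
bar 7: v0=B3 v1=G4 (m6)
bar 8: v0=E3 v1=C4 (m6)
bar 9: v0=F3 v1=F4 (P8)
  R2 @ bar3.0: G3/E4 M6 -> A3/A4 P8 similar
  R2 @ bar9.0: E3/C4 m6 -> F3/F4 P8 similar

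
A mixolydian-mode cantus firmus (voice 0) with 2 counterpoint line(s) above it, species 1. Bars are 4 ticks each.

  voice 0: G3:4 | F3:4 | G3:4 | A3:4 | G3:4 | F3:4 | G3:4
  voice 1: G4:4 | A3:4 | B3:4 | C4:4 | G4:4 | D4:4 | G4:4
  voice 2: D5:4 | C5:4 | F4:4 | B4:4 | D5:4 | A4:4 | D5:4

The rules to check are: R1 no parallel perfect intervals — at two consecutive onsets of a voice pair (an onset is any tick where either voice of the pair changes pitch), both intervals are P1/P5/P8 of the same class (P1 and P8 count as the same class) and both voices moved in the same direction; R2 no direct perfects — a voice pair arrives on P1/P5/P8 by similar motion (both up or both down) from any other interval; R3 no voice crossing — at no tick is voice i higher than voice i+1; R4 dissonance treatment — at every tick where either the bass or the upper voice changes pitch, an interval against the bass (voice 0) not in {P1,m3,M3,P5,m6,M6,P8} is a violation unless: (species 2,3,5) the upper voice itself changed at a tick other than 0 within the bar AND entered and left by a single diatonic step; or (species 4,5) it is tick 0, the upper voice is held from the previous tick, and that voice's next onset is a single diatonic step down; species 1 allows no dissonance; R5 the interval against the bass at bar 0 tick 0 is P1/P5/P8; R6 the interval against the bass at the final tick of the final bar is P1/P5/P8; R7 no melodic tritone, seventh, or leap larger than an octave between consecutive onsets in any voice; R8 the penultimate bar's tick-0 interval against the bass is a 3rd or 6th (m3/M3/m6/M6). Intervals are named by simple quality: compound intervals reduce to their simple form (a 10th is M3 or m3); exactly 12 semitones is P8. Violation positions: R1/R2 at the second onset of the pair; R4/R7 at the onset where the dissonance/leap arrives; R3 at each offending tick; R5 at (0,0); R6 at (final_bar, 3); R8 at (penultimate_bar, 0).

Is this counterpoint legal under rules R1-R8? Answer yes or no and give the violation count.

bar 0: v0=G3 v1=G4 v2=D5 (P5)
bar 1: v0=F3 v1=A3 v2=C5 (P5)
bar 2: v0=G3 v1=B3 v2=F4 (m7)
bar 3: v0=A3 v1=C4 v2=B4 (M2)
bar 4: v0=G3 v1=G4 v2=D5 (P5)
bar 5: v0=F3 v1=D4 v2=A4 (M3)
bar 6: v0=G3 v1=G4 v2=D5 (P5)
  R1 @ bar1.0: G3/D5 P5 -> F3/C5 P5 similar
  R7 @ bar1.0: G4->A3 leap 10st
  R4 @ bar2.0: G3/F4 m7 untreated
  R4 @ bar3.0: A3/B4 M2 untreated
  R7 @ bar3.0: F4->B4 leap 6st
  R2 @ bar4.0: C4/B4 M7 -> G4/D5 P5 similar
  R1 @ bar5.0: G4/D5 P5 -> D4/A4 P5 similar
  R1 @ bar6.0: D4/A4 P5 -> G4/D5 P5 similar
  R2 @ bar6.0: F3/D4 M6 -> G3/G4 P8 similar
  R2 @ bar6.0: F3/A4 M3 -> G3/D5 P5 similar

No (10 violations)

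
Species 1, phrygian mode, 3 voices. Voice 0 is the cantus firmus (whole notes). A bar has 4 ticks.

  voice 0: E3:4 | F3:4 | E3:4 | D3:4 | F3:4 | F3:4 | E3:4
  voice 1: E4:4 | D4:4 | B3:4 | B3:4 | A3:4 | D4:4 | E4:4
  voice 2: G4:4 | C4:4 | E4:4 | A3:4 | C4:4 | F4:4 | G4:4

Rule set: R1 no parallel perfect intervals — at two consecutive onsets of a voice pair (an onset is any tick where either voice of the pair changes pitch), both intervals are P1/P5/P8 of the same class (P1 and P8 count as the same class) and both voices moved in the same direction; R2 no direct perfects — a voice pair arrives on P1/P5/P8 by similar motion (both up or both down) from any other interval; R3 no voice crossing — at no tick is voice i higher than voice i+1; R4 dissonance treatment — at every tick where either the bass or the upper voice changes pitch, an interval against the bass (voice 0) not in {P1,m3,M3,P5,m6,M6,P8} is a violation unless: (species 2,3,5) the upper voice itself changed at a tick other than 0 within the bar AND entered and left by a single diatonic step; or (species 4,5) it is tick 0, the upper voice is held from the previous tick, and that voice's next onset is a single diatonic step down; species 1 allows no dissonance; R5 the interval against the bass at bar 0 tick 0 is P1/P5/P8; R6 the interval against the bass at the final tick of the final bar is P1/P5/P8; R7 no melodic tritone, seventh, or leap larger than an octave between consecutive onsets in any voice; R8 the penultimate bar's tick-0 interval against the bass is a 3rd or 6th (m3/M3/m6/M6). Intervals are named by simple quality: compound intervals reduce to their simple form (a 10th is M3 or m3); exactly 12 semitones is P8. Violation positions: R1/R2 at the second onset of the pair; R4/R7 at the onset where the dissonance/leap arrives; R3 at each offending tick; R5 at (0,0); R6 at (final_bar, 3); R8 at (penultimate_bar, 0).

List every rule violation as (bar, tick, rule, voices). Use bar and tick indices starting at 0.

bar 0: v0=E3 v1=E4 v2=G4 downbeat m3
bar 1: v0=F3 v1=D4 v2=C4 downbeat P5
bar 2: v0=E3 v1=B3 v2=E4 downbeat P8
bar 3: v0=D3 v1=B3 v2=A3 downbeat P5
bar 4: v0=F3 v1=A3 v2=C4 downbeat P5
bar 5: v0=F3 v1=D4 v2=F4 downbeat P8
bar 6: v0=E3 v1=E4 v2=G4 downbeat m3
  -> R5 @ bar 0 tick 0 v(0, 2): opens on m3
  -> R3 @ bar 1 tick 0 v(1, 2): D4 above C4
  -> R3 @ bar 1 tick 1 v(1, 2): D4 above C4
  -> R3 @ bar 1 tick 2 v(1, 2): D4 above C4
  -> R3 @ bar 1 tick 3 v(1, 2): D4 above C4
  -> R2 @ bar 2 tick 0 v(0, 1): F3/D4 M6 -> E3/B3 P5 similar
  -> R2 @ bar 3 tick 0 v(0, 2): E3/E4 P8 -> D3/A3 P5 similar
  -> R3 @ bar 3 tick 0 v(1, 2): B3 above A3
  -> R3 @ bar 3 tick 1 v(1, 2): B3 above A3
  -> R3 @ bar 3 tick 2 v(1, 2): B3 above A3
  -> R3 @ bar 3 tick 3 v(1, 2): B3 above A3
  -> R1 @ bar 4 tick 0 v(0, 2): D3/A3 P5 -> F3/C4 P5 similar
  -> R8 @ bar 5 tick 0 v(0, 2): penult P8 not 3rd/6th
  -> R6 @ bar 6 tick 3 v(0, 2): closes on m3

(0, 0, R5, (0, 2))
(1, 0, R3, (1, 2))
(1, 1, R3, (1, 2))
(1, 2, R3, (1, 2))
(1, 3, R3, (1, 2))
(2, 0, R2, (0, 1))
(3, 0, R2, (0, 2))
(3, 0, R3, (1, 2))
(3, 1, R3, (1, 2))
(3, 2, R3, (1, 2))
(3, 3, R3, (1, 2))
(4, 0, R1, (0, 2))
(5, 0, R8, (0, 2))
(6, 3, R6, (0, 2))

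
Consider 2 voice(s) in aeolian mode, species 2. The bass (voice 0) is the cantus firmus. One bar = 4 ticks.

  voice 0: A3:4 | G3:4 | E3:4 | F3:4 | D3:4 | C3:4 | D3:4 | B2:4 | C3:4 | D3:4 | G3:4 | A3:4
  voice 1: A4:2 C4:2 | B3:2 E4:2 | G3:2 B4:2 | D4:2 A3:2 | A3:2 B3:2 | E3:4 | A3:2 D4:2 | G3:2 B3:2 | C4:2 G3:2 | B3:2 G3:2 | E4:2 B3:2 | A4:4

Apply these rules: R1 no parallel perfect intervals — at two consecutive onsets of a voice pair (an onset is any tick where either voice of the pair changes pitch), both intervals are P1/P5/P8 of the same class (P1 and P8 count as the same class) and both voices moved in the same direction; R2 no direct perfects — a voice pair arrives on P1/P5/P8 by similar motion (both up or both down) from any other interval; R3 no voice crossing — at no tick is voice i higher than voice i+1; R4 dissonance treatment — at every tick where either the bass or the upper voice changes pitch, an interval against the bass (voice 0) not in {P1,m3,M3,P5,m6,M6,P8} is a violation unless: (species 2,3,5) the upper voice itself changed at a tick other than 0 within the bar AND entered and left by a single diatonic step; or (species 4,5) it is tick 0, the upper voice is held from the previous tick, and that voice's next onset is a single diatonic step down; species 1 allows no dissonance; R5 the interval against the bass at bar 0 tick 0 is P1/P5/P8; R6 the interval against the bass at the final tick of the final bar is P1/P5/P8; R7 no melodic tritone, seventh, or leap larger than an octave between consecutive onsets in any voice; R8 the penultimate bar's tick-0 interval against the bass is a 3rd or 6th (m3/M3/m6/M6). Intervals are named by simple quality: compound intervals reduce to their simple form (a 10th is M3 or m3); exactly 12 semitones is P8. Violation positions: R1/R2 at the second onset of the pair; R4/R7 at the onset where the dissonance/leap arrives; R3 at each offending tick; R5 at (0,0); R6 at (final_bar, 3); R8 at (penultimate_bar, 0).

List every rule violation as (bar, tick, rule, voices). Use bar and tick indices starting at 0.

bar 0: v0=A3 v1=A4 downbeat P8
bar 1: v0=G3 v1=B3 downbeat M3
bar 2: v0=E3 v1=G3 downbeat m3
bar 3: v0=F3 v1=D4 downbeat M6
bar 4: v0=D3 v1=A3 downbeat P5
bar 5: v0=C3 v1=E3 downbeat M3
bar 6: v0=D3 v1=A3 downbeat P5
bar 7: v0=B2 v1=G3 downbeat m6
bar 8: v0=C3 v1=C4 downbeat P8
bar 9: v0=D3 v1=B3 downbeat M6
bar 10: v0=G3 v1=E4 downbeat M6
bar 11: v0=A3 v1=A4 downbeat P8
  -> R7 @ bar 2 tick 2 v(1,): G3->B4 leap 16st
  -> R2 @ bar 6 tick 0 v(0, 1): C3/E3 M3 -> D3/A3 P5 similar
  -> R1 @ bar 8 tick 0 v(0, 1): B2/B3 P8 -> C3/C4 P8 similar
  -> R4 @ bar 9 tick 2 v(0, 1): D3/G3 P4 untreated
  -> R2 @ bar 11 tick 0 v(0, 1): G3/B3 M3 -> A3/A4 P8 similar
  -> R7 @ bar 11 tick 0 v(1,): B3->A4 leap 10st

(2, 2, R7, (1,))
(6, 0, R2, (0, 1))
(8, 0, R1, (0, 1))
(9, 2, R4, (0, 1))
(11, 0, R2, (0, 1))
(11, 0, R7, (1,))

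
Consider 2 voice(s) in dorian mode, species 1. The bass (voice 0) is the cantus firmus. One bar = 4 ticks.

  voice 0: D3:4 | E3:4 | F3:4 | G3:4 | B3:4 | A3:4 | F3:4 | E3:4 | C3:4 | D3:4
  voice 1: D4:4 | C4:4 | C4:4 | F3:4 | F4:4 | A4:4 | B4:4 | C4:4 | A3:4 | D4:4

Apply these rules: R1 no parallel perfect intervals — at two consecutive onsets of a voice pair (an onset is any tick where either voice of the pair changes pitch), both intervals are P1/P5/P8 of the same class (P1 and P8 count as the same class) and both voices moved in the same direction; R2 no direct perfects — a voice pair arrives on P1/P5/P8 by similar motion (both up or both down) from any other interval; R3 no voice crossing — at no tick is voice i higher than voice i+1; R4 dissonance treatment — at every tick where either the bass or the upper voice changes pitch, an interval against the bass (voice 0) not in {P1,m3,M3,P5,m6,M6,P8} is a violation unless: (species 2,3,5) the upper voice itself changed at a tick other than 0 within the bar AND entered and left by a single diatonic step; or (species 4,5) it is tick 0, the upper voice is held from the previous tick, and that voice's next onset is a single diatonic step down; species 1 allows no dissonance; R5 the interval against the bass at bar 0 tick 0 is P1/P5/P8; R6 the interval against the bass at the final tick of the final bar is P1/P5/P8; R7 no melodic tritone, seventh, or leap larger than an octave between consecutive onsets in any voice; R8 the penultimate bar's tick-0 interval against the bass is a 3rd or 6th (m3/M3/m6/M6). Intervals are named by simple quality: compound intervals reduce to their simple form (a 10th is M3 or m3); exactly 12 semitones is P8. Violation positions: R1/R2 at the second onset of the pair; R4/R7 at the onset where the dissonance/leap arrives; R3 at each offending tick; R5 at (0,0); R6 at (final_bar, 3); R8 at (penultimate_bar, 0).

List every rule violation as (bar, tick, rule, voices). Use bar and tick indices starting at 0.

bar 0: v0=D3 v1=D4 downbeat P8
bar 1: v0=E3 v1=C4 downbeat m6
bar 2: v0=F3 v1=C4 downbeat P5
bar 3: v0=G3 v1=F3 downbeat M2
bar 4: v0=B3 v1=F4 downbeat TT
bar 5: v0=A3 v1=A4 downbeat P8
bar 6: v0=F3 v1=B4 downbeat TT
bar 7: v0=E3 v1=C4 downbeat m6
bar 8: v0=C3 v1=A3 downbeat M6
bar 9: v0=D3 v1=D4 downbeat P8
  -> R3 @ bar 3 tick 0 v(0, 1): G3 above F3
  -> R4 @ bar 3 tick 0 v(0, 1): G3/F3 M2 untreated
  -> R3 @ bar 3 tick 1 v(0, 1): G3 above F3
  -> R3 @ bar 3 tick 2 v(0, 1): G3 above F3
  -> R3 @ bar 3 tick 3 v(0, 1): G3 above F3
  -> R4 @ bar 4 tick 0 v(0, 1): B3/F4 TT untreated
  -> R4 @ bar 6 tick 0 v(0, 1): F3/B4 TT untreated
  -> R7 @ bar 7 tick 0 v(1,): B4->C4 leap 11st
  -> R2 @ bar 9 tick 0 v(0, 1): C3/A3 M6 -> D3/D4 P8 similar

(3, 0, R3, (0, 1))
(3, 0, R4, (0, 1))
(3, 1, R3, (0, 1))
(3, 2, R3, (0, 1))
(3, 3, R3, (0, 1))
(4, 0, R4, (0, 1))
(6, 0, R4, (0, 1))
(7, 0, R7, (1,))
(9, 0, R2, (0, 1))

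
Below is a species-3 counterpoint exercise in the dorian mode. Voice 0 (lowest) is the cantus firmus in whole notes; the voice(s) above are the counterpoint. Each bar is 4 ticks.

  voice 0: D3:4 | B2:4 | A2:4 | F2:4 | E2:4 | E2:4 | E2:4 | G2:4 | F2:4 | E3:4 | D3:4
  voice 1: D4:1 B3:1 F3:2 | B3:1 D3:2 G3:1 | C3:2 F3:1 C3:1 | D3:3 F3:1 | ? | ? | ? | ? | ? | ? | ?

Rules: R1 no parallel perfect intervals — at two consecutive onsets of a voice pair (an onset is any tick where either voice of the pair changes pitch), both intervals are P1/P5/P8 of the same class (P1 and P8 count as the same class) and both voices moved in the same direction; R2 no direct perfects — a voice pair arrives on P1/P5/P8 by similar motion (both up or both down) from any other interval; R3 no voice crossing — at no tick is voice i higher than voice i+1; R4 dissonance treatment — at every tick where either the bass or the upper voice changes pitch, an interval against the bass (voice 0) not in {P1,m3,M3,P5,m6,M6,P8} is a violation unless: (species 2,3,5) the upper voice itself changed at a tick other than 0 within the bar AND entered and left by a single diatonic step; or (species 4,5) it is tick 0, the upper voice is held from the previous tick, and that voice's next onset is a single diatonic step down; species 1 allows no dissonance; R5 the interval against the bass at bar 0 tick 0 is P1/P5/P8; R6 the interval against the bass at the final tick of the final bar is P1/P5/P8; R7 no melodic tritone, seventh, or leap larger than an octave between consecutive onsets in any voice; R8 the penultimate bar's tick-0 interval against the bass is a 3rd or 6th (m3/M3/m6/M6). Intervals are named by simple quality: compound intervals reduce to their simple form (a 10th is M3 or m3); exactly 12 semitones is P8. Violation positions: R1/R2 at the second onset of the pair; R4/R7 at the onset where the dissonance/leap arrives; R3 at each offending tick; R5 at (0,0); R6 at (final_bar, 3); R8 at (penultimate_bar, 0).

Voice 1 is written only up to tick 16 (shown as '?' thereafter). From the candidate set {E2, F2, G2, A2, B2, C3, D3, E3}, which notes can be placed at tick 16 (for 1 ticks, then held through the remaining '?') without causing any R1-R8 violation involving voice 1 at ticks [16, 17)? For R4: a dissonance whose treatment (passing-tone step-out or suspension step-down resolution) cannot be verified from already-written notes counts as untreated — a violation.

{C3}

E2: violates R1,R7
F2: violates R4
G2: violates R7
A2: violates R4
B2: violates R2,R7
C3: legal
D3: violates R4
E3: violates R1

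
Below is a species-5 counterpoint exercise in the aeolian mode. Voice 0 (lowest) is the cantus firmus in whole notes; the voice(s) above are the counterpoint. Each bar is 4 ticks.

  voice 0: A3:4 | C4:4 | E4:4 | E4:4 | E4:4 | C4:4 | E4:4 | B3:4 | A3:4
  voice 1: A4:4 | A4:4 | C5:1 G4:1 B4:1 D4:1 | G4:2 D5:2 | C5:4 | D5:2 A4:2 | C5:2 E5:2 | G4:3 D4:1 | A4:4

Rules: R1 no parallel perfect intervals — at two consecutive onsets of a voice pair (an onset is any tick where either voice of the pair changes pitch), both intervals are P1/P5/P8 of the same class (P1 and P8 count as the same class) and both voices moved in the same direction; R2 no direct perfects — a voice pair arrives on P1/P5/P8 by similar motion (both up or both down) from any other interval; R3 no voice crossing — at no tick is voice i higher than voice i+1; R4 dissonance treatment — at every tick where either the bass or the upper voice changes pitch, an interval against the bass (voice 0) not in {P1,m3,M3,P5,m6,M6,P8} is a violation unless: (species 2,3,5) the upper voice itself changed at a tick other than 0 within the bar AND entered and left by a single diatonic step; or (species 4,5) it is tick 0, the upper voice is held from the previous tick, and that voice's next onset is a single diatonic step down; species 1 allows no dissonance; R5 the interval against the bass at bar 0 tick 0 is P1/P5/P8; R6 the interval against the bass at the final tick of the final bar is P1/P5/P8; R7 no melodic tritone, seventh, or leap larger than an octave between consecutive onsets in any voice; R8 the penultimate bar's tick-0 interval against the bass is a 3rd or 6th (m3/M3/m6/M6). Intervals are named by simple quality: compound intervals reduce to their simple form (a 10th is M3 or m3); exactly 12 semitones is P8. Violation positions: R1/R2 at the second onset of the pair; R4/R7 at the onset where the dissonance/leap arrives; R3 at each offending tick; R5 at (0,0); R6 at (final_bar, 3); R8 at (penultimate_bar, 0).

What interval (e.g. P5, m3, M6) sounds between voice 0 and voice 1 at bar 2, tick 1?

m3

voice 0=E4 voice 1=G4 -> m3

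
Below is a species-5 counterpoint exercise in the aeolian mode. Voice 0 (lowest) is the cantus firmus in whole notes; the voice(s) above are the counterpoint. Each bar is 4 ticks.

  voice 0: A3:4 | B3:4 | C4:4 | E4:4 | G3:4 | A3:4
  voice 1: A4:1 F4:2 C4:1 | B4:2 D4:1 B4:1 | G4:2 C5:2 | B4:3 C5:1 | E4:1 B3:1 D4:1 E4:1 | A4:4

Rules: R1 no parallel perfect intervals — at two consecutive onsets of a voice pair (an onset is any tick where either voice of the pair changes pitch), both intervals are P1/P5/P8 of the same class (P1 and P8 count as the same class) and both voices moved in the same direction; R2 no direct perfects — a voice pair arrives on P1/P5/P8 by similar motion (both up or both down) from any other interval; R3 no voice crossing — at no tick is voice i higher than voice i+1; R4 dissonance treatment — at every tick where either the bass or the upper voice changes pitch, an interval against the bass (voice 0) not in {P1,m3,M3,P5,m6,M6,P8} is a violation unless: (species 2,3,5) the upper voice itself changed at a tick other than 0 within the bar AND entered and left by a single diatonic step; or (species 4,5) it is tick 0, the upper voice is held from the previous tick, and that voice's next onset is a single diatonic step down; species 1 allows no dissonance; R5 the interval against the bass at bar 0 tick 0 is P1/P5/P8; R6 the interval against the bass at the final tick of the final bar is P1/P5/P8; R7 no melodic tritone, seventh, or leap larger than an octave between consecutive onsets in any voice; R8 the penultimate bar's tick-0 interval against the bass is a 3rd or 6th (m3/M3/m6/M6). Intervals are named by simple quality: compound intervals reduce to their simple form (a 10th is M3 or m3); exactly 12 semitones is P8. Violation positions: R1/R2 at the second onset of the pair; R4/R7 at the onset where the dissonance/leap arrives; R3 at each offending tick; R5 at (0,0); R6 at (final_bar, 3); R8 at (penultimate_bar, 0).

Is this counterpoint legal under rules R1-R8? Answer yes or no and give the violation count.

No (3 violations)

bar 0: v0=A3 v1=A4 (P8)
bar 1: v0=B3 v1=B4 (P8)
bar 2: v0=C4 v1=G4 (P5)
bar 3: v0=E4 v1=B4 (P5)
bar 4: v0=G3 v1=E4 (M6)
bar 5: v0=A3 v1=A4 (P8)
  R2 @ bar1.0: A3/C4 m3 -> B3/B4 P8 similar
  R7 @ bar1.0: C4->B4 leap 11st
  R2 @ bar5.0: G3/E4 M6 -> A3/A4 P8 similar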